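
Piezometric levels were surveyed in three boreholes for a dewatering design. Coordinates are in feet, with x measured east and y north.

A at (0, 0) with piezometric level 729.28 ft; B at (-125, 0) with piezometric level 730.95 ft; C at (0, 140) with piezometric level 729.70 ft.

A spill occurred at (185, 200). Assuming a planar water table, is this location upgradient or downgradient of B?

∂h/∂x = (730.95 − 729.28) / (-125 − 0) = -0.01336
∂h/∂y = (729.70 − 729.28) / (140 − 0) = +0.003000
Head at (185, 200) = 729.28 + (-0.01336)·(185) + (+0.003000)·(200) = 727.41 ft.
That is lower than the 730.95 ft at B, so the point is downgradient.

downgradient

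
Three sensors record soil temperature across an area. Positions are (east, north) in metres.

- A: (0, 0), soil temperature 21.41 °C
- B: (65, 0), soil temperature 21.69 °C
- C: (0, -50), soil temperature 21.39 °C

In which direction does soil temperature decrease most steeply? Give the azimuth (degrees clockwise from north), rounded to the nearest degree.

265°

∂T/∂x = (21.69 − 21.41) / (65 − 0) = +0.004308
∂T/∂y = (21.39 − 21.41) / (-50 − 0) = +0.0004000
Steepest decrease is along −∇f: components (-0.004308 E, -0.0004000 N).
Azimuth = atan2(-0.004308, -0.0004000) = 264.7° ≈ 265°.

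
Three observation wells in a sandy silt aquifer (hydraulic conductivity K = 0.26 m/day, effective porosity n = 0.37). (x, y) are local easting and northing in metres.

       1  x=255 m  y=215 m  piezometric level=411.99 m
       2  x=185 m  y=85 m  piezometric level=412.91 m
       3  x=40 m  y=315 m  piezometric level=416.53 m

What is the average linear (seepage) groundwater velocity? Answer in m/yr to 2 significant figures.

5.1 m/yr

Taking 1 as reference: 2−1 = (-70, -130, +0.92); 3−1 = (-215, 100, +4.54).
Determinant of the coordinate differences = (-70)·100 − (-215)·(-130) = -34950.
∂h/∂x = [(+0.92)·100 − (+4.54)·(-130)] / -34950 = -0.01952
∂h/∂y = [(-70)·(+4.54) − (-215)·(+0.92)] / -34950 = +0.003433
|∇h| = √(-0.01952² + 0.003433²) = 0.01982
Seepage velocity v = K·i/n = 0.26 × 0.01982 / 0.37 = 0.01393 m/day = 5.088 m/yr.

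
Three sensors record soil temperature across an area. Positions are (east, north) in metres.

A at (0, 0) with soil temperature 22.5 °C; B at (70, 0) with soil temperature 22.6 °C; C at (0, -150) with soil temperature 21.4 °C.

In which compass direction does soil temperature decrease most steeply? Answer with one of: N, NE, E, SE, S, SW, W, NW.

S

∂T/∂x = (22.6 − 22.5) / (70 − 0) = +0.001429
∂T/∂y = (21.4 − 22.5) / (-150 − 0) = +0.007333
Steepest decrease is along −∇f = (-0.001429 E, -0.007333 N) → south.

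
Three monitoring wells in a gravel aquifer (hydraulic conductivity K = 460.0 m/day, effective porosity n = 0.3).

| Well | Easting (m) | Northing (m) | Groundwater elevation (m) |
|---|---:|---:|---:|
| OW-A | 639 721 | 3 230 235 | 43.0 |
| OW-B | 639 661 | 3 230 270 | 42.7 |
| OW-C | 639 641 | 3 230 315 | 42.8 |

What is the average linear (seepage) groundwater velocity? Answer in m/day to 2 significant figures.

Differences from OW-A: to OW-B (Δx, Δy, Δh) = (-60, 35, -0.3); to OW-C = (-80, 80, -0.2).
Solve a·Δx + b·Δy = Δh: det = (-60)·80 − (-80)·35 = -2000.
∂h/∂x = [(-0.3)·80 − (-0.2)·35] / -2000 = +0.008500
∂h/∂y = [(-60)·(-0.2) − (-80)·(-0.3)] / -2000 = +0.006000
|∇h| = √(0.008500² + 0.006000²) = 0.0104
Seepage velocity v = K·i/n = 460.0 × 0.0104 / 0.3 = 15.95 m/day.

16 m/day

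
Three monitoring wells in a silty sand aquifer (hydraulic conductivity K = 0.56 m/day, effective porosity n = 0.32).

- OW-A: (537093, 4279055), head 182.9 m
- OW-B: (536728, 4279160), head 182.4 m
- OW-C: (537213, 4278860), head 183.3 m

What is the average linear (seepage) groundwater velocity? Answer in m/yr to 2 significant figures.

1.1 m/yr

Differences from OW-A: to OW-B (Δx, Δy, Δh) = (-365, 105, -0.5); to OW-C = (120, -195, +0.4).
Determinant of the coordinate differences = (-365)·(-195) − 120·105 = 58575.
∂h/∂x = [(-0.5)·(-195) − (+0.4)·105] / 58575 = +0.0009475
∂h/∂y = [(-365)·(+0.4) − 120·(-0.5)] / 58575 = -0.001468
|∇h| = √(0.0009475² + -0.001468²) = 0.001747
Seepage velocity v = K·i/n = 0.56 × 0.001747 / 0.32 = 0.003057 m/day = 1.117 m/yr.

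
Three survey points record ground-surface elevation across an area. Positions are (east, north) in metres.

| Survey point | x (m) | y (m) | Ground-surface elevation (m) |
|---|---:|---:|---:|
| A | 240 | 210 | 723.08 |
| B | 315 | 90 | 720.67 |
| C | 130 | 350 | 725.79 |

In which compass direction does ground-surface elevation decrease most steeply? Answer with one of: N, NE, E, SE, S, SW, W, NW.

S

With z = a·x + b·y + c and A as origin, the differences give:
  75·a + (-120)·b = -2.41
  (-110)·a + 140·b = +2.71
Eliminate b (×140 and ×(-120), subtract): -2700·a = -12.200 → a = ∂z/∂x = +0.004519
Back-substitute: b = ∂z/∂y = +0.02291.
Steepest decrease is along −∇f = (-0.004519 E, -0.02291 N) → south.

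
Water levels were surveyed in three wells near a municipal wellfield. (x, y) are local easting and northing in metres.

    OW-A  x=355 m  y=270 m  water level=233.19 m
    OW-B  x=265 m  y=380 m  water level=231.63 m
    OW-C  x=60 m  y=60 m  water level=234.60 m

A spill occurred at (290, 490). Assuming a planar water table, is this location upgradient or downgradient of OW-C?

downgradient

Taking OW-A as reference: OW-B−OW-A = (-90, 110, -1.56); OW-C−OW-A = (-295, -210, +1.41).
Solve a·Δx + b·Δy = Δh: det = (-90)·(-210) − (-295)·110 = 51350.
∂h/∂x = [(-1.56)·(-210) − (+1.41)·110] / 51350 = +0.003359
∂h/∂y = [(-90)·(+1.41) − (-295)·(-1.56)] / 51350 = -0.01143
Head at (290, 490) = 233.19 + (+0.003359)·(-65) + (-0.01143)·(220) = 230.46 m.
That is lower than the 234.60 m at OW-C, so the point is downgradient.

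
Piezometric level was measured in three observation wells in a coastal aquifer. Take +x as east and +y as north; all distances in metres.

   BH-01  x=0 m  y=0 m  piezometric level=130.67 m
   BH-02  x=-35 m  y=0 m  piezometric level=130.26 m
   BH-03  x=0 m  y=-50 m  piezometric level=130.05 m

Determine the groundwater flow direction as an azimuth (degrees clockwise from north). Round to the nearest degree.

223°

∂h/∂x = (130.26 − 130.67) / (-35 − 0) = +0.01171
∂h/∂y = (130.05 − 130.67) / (-50 − 0) = +0.01240
Flow direction (−∇h) has components (-0.01171 E, -0.01240 N).
Azimuth = atan2(E, N) = atan2(-0.01171, -0.01240) = 223.4° ≈ 223°.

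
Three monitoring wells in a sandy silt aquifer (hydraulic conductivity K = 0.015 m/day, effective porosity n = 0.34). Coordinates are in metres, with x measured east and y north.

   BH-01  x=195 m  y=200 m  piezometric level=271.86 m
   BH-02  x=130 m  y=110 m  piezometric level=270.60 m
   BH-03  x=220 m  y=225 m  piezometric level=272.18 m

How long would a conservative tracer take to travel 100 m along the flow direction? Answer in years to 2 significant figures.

With h = a·x + b·y + c and BH-01 as origin, the differences give:
  (-65)·a + (-90)·b = -1.26
  25·a + 25·b = +0.32
Eliminate b (×25 and ×(-90), subtract): 625·a = -2.700 → a = ∂h/∂x = -0.004320
Back-substitute: b = ∂h/∂y = +0.01712.
|∇h| = √(-0.004320² + 0.01712²) = 0.01766
Seepage velocity v = K·i/n = 0.015 × 0.01766 / 0.34 = 0.0007791 m/day.
t = 100 / 0.0007791 = 1.284e+05 days = 352 years.

350 years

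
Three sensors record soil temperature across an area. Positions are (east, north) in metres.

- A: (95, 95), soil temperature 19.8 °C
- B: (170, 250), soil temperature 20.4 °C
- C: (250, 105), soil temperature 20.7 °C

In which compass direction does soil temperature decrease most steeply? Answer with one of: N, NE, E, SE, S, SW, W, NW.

W

Taking A as reference: B−A = (75, 155, +0.6); C−A = (155, 10, +0.9).
Determinant of the coordinate differences = 75·10 − 155·155 = -23275.
∂T/∂x = [(+0.6)·10 − (+0.9)·155] / -23275 = +0.005736
∂T/∂y = [75·(+0.9) − 155·(+0.6)] / -23275 = +0.001096
Steepest decrease is along −∇f = (-0.005736 E, -0.001096 N) → west.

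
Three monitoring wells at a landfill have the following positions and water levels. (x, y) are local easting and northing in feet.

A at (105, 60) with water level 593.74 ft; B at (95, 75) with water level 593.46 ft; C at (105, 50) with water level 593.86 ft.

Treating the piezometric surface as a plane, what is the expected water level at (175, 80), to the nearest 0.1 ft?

594.2 ft

Three-point gradient (reference A): Δ to B = (-10, 15, -0.28), Δ to C = (0, -10, +0.12).
∂h/∂x = +0.010000, ∂h/∂y = -0.01200 (det = 100).
h(175, 80) = 593.74 + (+0.010000)·(70) + (-0.01200)·(20) = 593.74 +0.700 -0.240 = 594.200 ft.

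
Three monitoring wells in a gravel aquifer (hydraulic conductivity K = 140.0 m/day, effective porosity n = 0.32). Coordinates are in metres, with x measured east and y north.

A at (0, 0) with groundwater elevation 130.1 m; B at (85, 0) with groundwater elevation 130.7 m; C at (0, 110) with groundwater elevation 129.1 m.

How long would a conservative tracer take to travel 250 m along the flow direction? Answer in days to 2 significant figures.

∂h/∂x = (130.7 − 130.1) / (85 − 0) = +0.007059
∂h/∂y = (129.1 − 130.1) / (110 − 0) = -0.009091
|∇h| = √(0.007059² + -0.009091²) = 0.01151
Seepage velocity v = K·i/n = 140.0 × 0.01151 / 0.32 = 5.036 m/day.
t = 250 / 5.036 = 49.64 days.

50 days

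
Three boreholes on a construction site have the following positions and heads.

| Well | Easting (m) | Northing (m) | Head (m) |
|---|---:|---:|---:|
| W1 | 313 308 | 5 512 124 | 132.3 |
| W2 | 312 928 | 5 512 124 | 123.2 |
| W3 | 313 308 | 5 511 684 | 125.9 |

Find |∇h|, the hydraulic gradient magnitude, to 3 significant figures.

∂h/∂x = (123.2 − 132.3) / (312928 − 313308) = +0.02395
∂h/∂y = (125.9 − 132.3) / (5511684 − 5512124) = +0.01455
|∇h| = √(0.02395² + 0.01455²) = 0.02802

0.0280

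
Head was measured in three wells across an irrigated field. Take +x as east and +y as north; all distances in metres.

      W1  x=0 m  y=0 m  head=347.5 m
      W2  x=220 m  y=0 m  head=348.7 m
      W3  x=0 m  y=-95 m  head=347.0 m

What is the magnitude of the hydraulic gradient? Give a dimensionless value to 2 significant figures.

∂h/∂x = (348.7 − 347.5) / (220 − 0) = +0.005455
∂h/∂y = (347.0 − 347.5) / (-95 − 0) = +0.005263
|∇h| = √(0.005455² + 0.005263²) = 0.00758

0.0076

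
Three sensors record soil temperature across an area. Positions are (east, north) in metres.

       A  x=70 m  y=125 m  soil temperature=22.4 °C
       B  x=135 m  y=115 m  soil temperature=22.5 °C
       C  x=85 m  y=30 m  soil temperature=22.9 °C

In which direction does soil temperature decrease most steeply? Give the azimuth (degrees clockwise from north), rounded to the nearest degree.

Differences from A: to B (Δx, Δy, Δh) = (65, -10, +0.1); to C = (15, -95, +0.5).
Solve a·Δx + b·Δy = ΔT: det = 65·(-95) − 15·(-10) = -6025.
∂T/∂x = [(+0.1)·(-95) − (+0.5)·(-10)] / -6025 = +0.0007469
∂T/∂y = [65·(+0.5) − 15·(+0.1)] / -6025 = -0.005145
Steepest decrease is along −∇f: components (-0.0007469 E, +0.005145 N).
Azimuth = atan2(-0.0007469, +0.005145) = 351.7° ≈ 352°.

352°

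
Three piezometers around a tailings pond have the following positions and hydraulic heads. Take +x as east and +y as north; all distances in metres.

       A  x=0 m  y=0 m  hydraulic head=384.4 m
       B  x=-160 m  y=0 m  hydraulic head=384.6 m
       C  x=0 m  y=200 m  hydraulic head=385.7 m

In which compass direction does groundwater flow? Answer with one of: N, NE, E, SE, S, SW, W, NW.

S

∂h/∂x = (384.6 − 384.4) / (-160 − 0) = -0.001250
∂h/∂y = (385.7 − 384.4) / (200 − 0) = +0.006500
Flow = −∇h = (+0.001250 east, -0.006500 north), which points south.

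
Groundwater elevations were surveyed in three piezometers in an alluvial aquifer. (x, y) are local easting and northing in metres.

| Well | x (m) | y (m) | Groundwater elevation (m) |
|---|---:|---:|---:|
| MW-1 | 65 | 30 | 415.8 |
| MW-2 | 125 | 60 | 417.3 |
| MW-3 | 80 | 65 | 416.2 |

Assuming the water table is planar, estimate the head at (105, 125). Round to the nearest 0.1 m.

416.9 m

Differences from MW-1: to MW-2 (Δx, Δy, Δh) = (60, 30, +1.5); to MW-3 = (15, 35, +0.4).
Solve a·Δx + b·Δy = Δh: det = 60·35 − 15·30 = 1650.
∂h/∂x = [(+1.5)·35 − (+0.4)·30] / 1650 = +0.02455
∂h/∂y = [60·(+0.4) − 15·(+1.5)] / 1650 = +0.0009091
h(105, 125) = 415.8 + (+0.02455)·(40) + (+0.0009091)·(95) = 415.8 +0.982 +0.086 = 416.868 m.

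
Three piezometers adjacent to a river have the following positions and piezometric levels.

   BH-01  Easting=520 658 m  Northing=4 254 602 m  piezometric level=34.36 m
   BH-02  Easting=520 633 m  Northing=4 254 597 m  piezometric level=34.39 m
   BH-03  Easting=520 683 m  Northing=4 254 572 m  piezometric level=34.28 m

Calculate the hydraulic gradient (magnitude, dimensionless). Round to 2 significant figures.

Differences from BH-01: to BH-02 (Δx, Δy, Δh) = (-25, -5, +0.03); to BH-03 = (25, -30, -0.08).
Solve a·Δx + b·Δy = Δh: det = (-25)·(-30) − 25·(-5) = 875.
∂h/∂x = [(+0.03)·(-30) − (-0.08)·(-5)] / 875 = -0.001486
∂h/∂y = [(-25)·(-0.08) − 25·(+0.03)] / 875 = +0.001429
|∇h| = √(-0.001486² + 0.001429²) = 0.002062

0.0021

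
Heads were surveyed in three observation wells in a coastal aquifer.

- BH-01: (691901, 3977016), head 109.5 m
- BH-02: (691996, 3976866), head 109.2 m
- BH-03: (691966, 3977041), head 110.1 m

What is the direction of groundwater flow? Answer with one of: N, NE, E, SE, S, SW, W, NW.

Taking BH-01 as reference: BH-02−BH-01 = (95, -150, -0.3); BH-03−BH-01 = (65, 25, +0.6).
Determinant of the coordinate differences = 95·25 − 65·(-150) = 12125.
∂h/∂x = [(-0.3)·25 − (+0.6)·(-150)] / 12125 = +0.006804
∂h/∂y = [95·(+0.6) − 65·(-0.3)] / 12125 = +0.006309
Flow = −∇h = (-0.006804 east, -0.006309 north), which points southwest.

SW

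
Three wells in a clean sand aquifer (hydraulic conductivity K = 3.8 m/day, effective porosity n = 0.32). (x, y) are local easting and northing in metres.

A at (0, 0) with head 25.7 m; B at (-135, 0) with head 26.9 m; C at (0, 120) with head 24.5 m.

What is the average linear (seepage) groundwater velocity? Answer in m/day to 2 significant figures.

0.16 m/day

∂h/∂x = (26.9 − 25.7) / (-135 − 0) = -0.008889
∂h/∂y = (24.5 − 25.7) / (120 − 0) = -0.01000
|∇h| = √(-0.008889² + -0.01000²) = 0.01338
Seepage velocity v = K·i/n = 3.8 × 0.01338 / 0.32 = 0.1589 m/day.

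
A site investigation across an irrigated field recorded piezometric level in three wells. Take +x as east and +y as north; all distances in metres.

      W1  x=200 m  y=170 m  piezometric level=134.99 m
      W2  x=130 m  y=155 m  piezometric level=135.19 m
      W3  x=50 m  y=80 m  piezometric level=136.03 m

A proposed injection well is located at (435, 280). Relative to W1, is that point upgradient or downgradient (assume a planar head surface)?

downgradient

Taking W1 as reference: W2−W1 = (-70, -15, +0.20); W3−W1 = (-150, -90, +1.04).
Determinant of the coordinate differences = (-70)·(-90) − (-150)·(-15) = 4050.
∂h/∂x = [(+0.20)·(-90) − (+1.04)·(-15)] / 4050 = -0.0005926
∂h/∂y = [(-70)·(+1.04) − (-150)·(+0.20)] / 4050 = -0.01057
Head at (435, 280) = 134.99 + (-0.0005926)·(235) + (-0.01057)·(110) = 133.69 m.
That is lower than the 134.99 m at W1, so the point is downgradient.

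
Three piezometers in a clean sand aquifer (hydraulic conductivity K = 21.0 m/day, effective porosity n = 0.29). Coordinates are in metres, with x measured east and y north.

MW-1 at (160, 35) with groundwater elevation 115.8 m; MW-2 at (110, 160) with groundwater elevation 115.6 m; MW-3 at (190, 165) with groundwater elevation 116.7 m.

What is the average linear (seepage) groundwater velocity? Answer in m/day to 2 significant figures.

1.0 m/day

Differences from MW-1: to MW-2 (Δx, Δy, Δh) = (-50, 125, -0.2); to MW-3 = (30, 130, +0.9).
Determinant of the coordinate differences = (-50)·130 − 30·125 = -10250.
∂h/∂x = [(-0.2)·130 − (+0.9)·125] / -10250 = +0.01351
∂h/∂y = [(-50)·(+0.9) − 30·(-0.2)] / -10250 = +0.003805
|∇h| = √(0.01351² + 0.003805²) = 0.01404
Seepage velocity v = K·i/n = 21.0 × 0.01404 / 0.29 = 1.017 m/day.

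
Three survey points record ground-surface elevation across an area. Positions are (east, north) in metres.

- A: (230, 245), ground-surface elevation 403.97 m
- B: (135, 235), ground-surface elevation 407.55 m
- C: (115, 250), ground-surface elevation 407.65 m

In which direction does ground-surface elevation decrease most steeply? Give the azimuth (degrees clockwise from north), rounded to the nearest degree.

Differences from A: to B (Δx, Δy, Δh) = (-95, -10, +3.58); to C = (-115, 5, +3.68).
Solve a·Δx + b·Δy = Δz: det = (-95)·5 − (-115)·(-10) = -1625.
∂z/∂x = [(+3.58)·5 − (+3.68)·(-10)] / -1625 = -0.03366
∂z/∂y = [(-95)·(+3.68) − (-115)·(+3.58)] / -1625 = -0.03822
Steepest decrease is along −∇f: components (+0.03366 E, +0.03822 N).
Azimuth = atan2(+0.03366, +0.03822) = 41.4° ≈ 041°.

041°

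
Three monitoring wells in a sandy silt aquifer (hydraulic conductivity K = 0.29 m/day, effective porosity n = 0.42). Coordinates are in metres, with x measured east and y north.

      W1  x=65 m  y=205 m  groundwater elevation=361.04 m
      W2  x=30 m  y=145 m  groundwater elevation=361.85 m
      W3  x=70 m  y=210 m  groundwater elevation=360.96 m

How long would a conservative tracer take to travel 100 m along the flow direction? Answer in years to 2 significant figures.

Three-point gradient (reference W1): Δ to W2 = (-35, -60, +0.81), Δ to W3 = (5, 5, -0.08).
∂h/∂x = -0.006000, ∂h/∂y = -0.010000 (det = 125).
|∇h| = √(-0.006000² + -0.010000²) = 0.01166
Seepage velocity v = K·i/n = 0.29 × 0.01166 / 0.42 = 0.008051 m/day.
t = 100 / 0.008051 = 1.242e+04 days = 34 years.

34 years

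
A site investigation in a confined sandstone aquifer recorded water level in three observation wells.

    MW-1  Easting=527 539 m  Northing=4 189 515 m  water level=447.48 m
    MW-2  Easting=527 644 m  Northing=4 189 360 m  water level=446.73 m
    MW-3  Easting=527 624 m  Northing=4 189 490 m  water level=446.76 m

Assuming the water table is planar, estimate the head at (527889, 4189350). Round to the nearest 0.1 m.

With h = a·x + b·y + c and MW-1 as origin, the differences give:
  105·a + (-155)·b = -0.75
  85·a + (-25)·b = -0.72
Eliminate b (×(-25) and ×(-155), subtract): 10550·a = -92.850 → a = ∂h/∂x = -0.008801
Back-substitute: b = ∂h/∂y = -0.001123.
h(527889, 4189350) = 447.48 + (-0.008801)·(350) + (-0.001123)·(-165) = 447.48 -3.080 +0.185 = 444.585 m.

444.6 m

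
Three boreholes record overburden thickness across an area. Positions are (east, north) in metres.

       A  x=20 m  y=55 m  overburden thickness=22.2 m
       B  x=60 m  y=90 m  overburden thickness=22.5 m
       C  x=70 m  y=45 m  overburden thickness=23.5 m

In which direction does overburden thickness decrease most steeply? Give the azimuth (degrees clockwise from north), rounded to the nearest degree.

Taking A as reference: B−A = (40, 35, +0.3); C−A = (50, -10, +1.3).
Solve a·Δx + b·Δy = Δd: det = 40·(-10) − 50·35 = -2150.
∂d/∂x = [(+0.3)·(-10) − (+1.3)·35] / -2150 = +0.02256
∂d/∂y = [40·(+1.3) − 50·(+0.3)] / -2150 = -0.01721
Steepest decrease is along −∇f: components (-0.02256 E, +0.01721 N).
Azimuth = atan2(-0.02256, +0.01721) = 307.3° ≈ 307°.

307°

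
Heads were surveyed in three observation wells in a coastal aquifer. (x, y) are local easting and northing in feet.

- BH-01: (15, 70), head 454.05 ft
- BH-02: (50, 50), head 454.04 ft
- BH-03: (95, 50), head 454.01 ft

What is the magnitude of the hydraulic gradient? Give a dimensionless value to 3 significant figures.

0.000943

Differences from BH-01: to BH-02 (Δx, Δy, Δh) = (35, -20, -0.01); to BH-03 = (80, -20, -0.04).
Solve a·Δx + b·Δy = Δh: det = 35·(-20) − 80·(-20) = 900.
∂h/∂x = [(-0.01)·(-20) − (-0.04)·(-20)] / 900 = -0.0006667
∂h/∂y = [35·(-0.04) − 80·(-0.01)] / 900 = -0.0006667
|∇h| = √(-0.0006667² + -0.0006667²) = 0.0009429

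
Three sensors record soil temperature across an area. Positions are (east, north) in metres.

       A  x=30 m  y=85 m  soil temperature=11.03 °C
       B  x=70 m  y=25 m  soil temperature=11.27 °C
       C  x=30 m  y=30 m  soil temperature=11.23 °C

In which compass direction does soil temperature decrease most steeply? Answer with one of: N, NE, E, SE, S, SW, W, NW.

Differences from A: to B (Δx, Δy, Δh) = (40, -60, +0.24); to C = (0, -55, +0.20).
Determinant of the coordinate differences = 40·(-55) − 0·(-60) = -2200.
∂T/∂x = [(+0.24)·(-55) − (+0.20)·(-60)] / -2200 = +0.0005455
∂T/∂y = [40·(+0.20) − 0·(+0.24)] / -2200 = -0.003636
Steepest decrease is along −∇f = (-0.0005455 E, +0.003636 N) → north.

N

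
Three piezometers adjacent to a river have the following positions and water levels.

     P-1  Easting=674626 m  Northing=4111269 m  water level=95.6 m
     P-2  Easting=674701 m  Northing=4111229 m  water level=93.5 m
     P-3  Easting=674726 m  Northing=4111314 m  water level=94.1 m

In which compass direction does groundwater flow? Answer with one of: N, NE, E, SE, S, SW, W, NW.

SE

With h = a·x + b·y + c and P-1 as origin, the differences give:
  75·a + (-40)·b = -2.1
  100·a + 45·b = -1.5
Eliminate b (×45 and ×(-40), subtract): 7375·a = -154.50 → a = ∂h/∂x = -0.02095
Back-substitute: b = ∂h/∂y = +0.01322.
Flow = −∇h = (+0.02095 east, -0.01322 north), which points southeast.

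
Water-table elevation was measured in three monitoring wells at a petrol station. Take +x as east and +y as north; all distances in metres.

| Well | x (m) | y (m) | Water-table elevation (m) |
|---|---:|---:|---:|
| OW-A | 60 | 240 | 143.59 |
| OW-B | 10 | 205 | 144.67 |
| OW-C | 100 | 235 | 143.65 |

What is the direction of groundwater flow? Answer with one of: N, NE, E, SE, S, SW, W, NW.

Taking OW-A as reference: OW-B−OW-A = (-50, -35, +1.08); OW-C−OW-A = (40, -5, +0.06).
Determinant of the coordinate differences = (-50)·(-5) − 40·(-35) = 1650.
∂h/∂x = [(+1.08)·(-5) − (+0.06)·(-35)] / 1650 = -0.002000
∂h/∂y = [(-50)·(+0.06) − 40·(+1.08)] / 1650 = -0.02800
Flow = −∇h = (+0.002000 east, +0.02800 north), which points north.

N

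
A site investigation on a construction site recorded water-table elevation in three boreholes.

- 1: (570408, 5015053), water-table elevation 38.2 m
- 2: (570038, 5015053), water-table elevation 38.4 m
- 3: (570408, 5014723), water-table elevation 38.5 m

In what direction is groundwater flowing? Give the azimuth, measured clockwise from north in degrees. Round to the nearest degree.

∂h/∂x = (38.4 − 38.2) / (570038 − 570408) = -0.0005405
∂h/∂y = (38.5 − 38.2) / (5014723 − 5015053) = -0.0009091
Flow direction (−∇h) has components (+0.0005405 E, +0.0009091 N).
Azimuth = atan2(E, N) = atan2(+0.0005405, +0.0009091) = 30.7° ≈ 031°.

031°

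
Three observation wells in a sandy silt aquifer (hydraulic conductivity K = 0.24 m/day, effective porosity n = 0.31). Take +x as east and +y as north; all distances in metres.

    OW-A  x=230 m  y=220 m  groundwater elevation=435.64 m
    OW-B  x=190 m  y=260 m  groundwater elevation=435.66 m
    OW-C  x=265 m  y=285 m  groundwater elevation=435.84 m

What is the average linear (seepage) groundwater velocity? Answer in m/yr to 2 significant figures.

0.78 m/yr

Differences from OW-A: to OW-B (Δx, Δy, Δh) = (-40, 40, +0.02); to OW-C = (35, 65, +0.20).
Solve a·Δx + b·Δy = Δh: det = (-40)·65 − 35·40 = -4000.
∂h/∂x = [(+0.02)·65 − (+0.20)·40] / -4000 = +0.001675
∂h/∂y = [(-40)·(+0.20) − 35·(+0.02)] / -4000 = +0.002175
|∇h| = √(0.001675² + 0.002175²) = 0.002745
Seepage velocity v = K·i/n = 0.24 × 0.002745 / 0.31 = 0.002125 m/day = 0.7762 m/yr.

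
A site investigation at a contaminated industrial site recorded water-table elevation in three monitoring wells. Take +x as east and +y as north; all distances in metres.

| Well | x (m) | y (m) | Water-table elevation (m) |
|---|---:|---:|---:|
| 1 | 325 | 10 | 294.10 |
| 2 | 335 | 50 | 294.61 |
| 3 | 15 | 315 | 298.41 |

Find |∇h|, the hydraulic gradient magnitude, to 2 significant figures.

0.013

Taking 1 as reference: 2−1 = (10, 40, +0.51); 3−1 = (-310, 305, +4.31).
Determinant of the coordinate differences = 10·305 − (-310)·40 = 15450.
∂h/∂x = [(+0.51)·305 − (+4.31)·40] / 15450 = -0.001091
∂h/∂y = [10·(+4.31) − (-310)·(+0.51)] / 15450 = +0.01302
|∇h| = √(-0.001091² + 0.01302²) = 0.01307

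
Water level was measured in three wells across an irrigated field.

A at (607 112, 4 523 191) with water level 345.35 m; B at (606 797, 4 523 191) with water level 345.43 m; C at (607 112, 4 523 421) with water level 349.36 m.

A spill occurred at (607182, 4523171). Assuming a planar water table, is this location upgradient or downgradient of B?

downgradient

∂h/∂x = (345.43 − 345.35) / (606797 − 607112) = -0.0002540
∂h/∂y = (349.36 − 345.35) / (4523421 − 4523191) = +0.01743
Head at (607182, 4523171) = 345.35 + (-0.0002540)·(70) + (+0.01743)·(-20) = 344.98 m.
That is lower than the 345.43 m at B, so the point is downgradient.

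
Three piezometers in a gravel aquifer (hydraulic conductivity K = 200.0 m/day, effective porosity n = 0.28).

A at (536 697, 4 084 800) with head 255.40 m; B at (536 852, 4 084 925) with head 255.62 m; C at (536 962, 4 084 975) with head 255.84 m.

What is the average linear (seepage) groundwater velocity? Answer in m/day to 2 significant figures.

2.3 m/day

With h = a·x + b·y + c and A as origin, the differences give:
  155·a + 125·b = +0.22
  265·a + 175·b = +0.44
Eliminate b (×175 and ×125, subtract): -6000·a = -16.500 → a = ∂h/∂x = +0.002750
Back-substitute: b = ∂h/∂y = -0.001650.
|∇h| = √(0.002750² + -0.001650²) = 0.003207
Seepage velocity v = K·i/n = 200.0 × 0.003207 / 0.28 = 2.291 m/day.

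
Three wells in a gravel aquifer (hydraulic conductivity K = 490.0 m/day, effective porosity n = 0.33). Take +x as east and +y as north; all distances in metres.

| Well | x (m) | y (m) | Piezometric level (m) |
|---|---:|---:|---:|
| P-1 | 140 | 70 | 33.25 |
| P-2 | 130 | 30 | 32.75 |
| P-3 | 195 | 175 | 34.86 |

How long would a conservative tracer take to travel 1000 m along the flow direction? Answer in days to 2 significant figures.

Differences from P-1: to P-2 (Δx, Δy, Δh) = (-10, -40, -0.50); to P-3 = (55, 105, +1.61).
Solve a·Δx + b·Δy = Δh: det = (-10)·105 − 55·(-40) = 1150.
∂h/∂x = [(-0.50)·105 − (+1.61)·(-40)] / 1150 = +0.01035
∂h/∂y = [(-10)·(+1.61) − 55·(-0.50)] / 1150 = +0.009913
|∇h| = √(0.01035² + 0.009913²) = 0.01433
Seepage velocity v = K·i/n = 490.0 × 0.01433 / 0.33 = 21.28 m/day.
t = 1000 / 21.28 = 46.99 days.

47 days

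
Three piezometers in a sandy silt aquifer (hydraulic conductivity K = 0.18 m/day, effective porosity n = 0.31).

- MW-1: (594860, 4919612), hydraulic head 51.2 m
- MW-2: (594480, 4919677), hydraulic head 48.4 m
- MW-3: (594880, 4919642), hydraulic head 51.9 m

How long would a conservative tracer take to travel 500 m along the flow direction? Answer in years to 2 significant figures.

Differences from MW-1: to MW-2 (Δx, Δy, Δh) = (-380, 65, -2.8); to MW-3 = (20, 30, +0.7).
Determinant of the coordinate differences = (-380)·30 − 20·65 = -12700.
∂h/∂x = [(-2.8)·30 − (+0.7)·65] / -12700 = +0.01020
∂h/∂y = [(-380)·(+0.7) − 20·(-2.8)] / -12700 = +0.01654
|∇h| = √(0.01020² + 0.01654²) = 0.01943
Seepage velocity v = K·i/n = 0.18 × 0.01943 / 0.31 = 0.01128 m/day.
t = 500 / 0.01128 = 4.433e+04 days = 121 years.

120 years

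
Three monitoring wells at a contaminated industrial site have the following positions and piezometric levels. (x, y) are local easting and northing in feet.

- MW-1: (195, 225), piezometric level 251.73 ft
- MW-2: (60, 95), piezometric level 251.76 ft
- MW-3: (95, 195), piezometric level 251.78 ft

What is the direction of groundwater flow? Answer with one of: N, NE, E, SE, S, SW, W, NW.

SE

Three-point gradient (reference MW-1): Δ to MW-2 = (-135, -130, +0.03), Δ to MW-3 = (-100, -30, +0.05).
∂h/∂x = -0.0006257, ∂h/∂y = +0.0004190 (det = -8950).
Flow = −∇h = (+0.0006257 east, -0.0004190 north), which points southeast.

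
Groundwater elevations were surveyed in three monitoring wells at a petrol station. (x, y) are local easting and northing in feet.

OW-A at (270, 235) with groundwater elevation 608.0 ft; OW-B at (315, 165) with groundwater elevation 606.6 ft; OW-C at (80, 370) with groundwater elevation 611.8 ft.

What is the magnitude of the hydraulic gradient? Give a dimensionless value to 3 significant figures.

Taking OW-A as reference: OW-B−OW-A = (45, -70, -1.4); OW-C−OW-A = (-190, 135, +3.8).
Solve a·Δx + b·Δy = Δh: det = 45·135 − (-190)·(-70) = -7225.
∂h/∂x = [(-1.4)·135 − (+3.8)·(-70)] / -7225 = -0.01066
∂h/∂y = [45·(+3.8) − (-190)·(-1.4)] / -7225 = +0.01315
|∇h| = √(-0.01066² + 0.01315²) = 0.01693

0.0169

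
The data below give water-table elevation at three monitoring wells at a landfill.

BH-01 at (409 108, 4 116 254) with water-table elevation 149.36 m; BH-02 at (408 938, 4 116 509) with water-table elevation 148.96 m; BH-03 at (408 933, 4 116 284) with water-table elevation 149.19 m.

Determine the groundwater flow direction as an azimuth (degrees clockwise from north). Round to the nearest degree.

Three-point gradient (reference BH-01): Δ to BH-02 = (-170, 255, -0.40), Δ to BH-03 = (-175, 30, -0.17).
∂h/∂x = +0.0007932, ∂h/∂y = -0.001040 (det = 39525).
Flow direction (−∇h) has components (-0.0007932 E, +0.001040 N).
Azimuth = atan2(E, N) = atan2(-0.0007932, +0.001040) = 322.7° ≈ 323°.

323°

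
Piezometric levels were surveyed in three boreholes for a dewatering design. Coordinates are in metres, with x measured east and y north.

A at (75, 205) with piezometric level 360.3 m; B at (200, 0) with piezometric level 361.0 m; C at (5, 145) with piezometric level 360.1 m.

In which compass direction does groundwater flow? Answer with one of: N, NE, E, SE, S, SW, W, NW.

Taking A as reference: B−A = (125, -205, +0.7); C−A = (-70, -60, -0.2).
Solve a·Δx + b·Δy = Δh: det = 125·(-60) − (-70)·(-205) = -21850.
∂h/∂x = [(+0.7)·(-60) − (-0.2)·(-205)] / -21850 = +0.003799
∂h/∂y = [125·(-0.2) − (-70)·(+0.7)] / -21850 = -0.001098
Flow = −∇h = (-0.003799 east, +0.001098 north), which points west.

W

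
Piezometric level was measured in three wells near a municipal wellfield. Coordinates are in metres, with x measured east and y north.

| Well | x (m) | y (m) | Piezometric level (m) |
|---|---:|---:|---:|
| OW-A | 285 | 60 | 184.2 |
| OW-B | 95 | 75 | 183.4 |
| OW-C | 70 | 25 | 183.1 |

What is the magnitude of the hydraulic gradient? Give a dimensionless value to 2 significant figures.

0.0059

With h = a·x + b·y + c and OW-A as origin, the differences give:
  (-190)·a + 15·b = -0.8
  (-215)·a + (-35)·b = -1.1
Eliminate b (×(-35) and ×15, subtract): 9875·a = 44.50 → a = ∂h/∂x = +0.004506
Back-substitute: b = ∂h/∂y = +0.003747.
|∇h| = √(0.004506² + 0.003747²) = 0.00586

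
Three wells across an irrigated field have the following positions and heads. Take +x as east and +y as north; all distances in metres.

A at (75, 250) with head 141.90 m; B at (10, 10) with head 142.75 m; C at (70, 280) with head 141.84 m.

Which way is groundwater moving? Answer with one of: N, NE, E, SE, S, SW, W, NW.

NE

Three-point gradient (reference A): Δ to B = (-65, -240, +0.85), Δ to C = (-5, 30, -0.06).
∂h/∂x = -0.003524, ∂h/∂y = -0.002587 (det = -3150).
Flow = −∇h = (+0.003524 east, +0.002587 north), which points northeast.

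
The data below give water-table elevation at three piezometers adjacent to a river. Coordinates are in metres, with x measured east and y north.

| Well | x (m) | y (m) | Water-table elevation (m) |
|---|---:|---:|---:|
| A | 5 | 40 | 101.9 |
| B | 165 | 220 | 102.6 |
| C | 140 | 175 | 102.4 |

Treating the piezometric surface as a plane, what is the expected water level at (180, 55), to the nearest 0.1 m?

Taking A as reference: B−A = (160, 180, +0.7); C−A = (135, 135, +0.5).
Determinant of the coordinate differences = 160·135 − 135·180 = -2700.
∂h/∂x = [(+0.7)·135 − (+0.5)·180] / -2700 = -0.001667
∂h/∂y = [160·(+0.5) − 135·(+0.7)] / -2700 = +0.005370
h(180, 55) = 101.9 + (-0.001667)·(175) + (+0.005370)·(15) = 101.9 -0.292 +0.081 = 101.689 m.

101.7 m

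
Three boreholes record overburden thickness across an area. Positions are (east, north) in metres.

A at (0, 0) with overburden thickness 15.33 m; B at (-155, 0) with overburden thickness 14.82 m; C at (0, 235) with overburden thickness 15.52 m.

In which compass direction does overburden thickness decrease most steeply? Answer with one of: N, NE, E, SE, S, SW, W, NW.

∂d/∂x = (14.82 − 15.33) / (-155 − 0) = +0.003290
∂d/∂y = (15.52 − 15.33) / (235 − 0) = +0.0008085
Steepest decrease is along −∇f = (-0.003290 E, -0.0008085 N) → west.

W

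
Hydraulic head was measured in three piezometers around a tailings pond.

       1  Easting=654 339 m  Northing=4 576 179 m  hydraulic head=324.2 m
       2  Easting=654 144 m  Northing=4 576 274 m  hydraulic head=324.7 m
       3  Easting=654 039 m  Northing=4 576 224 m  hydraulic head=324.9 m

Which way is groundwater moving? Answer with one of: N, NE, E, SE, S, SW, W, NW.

Differences from 1: to 2 (Δx, Δy, Δh) = (-195, 95, +0.5); to 3 = (-300, 45, +0.7).
Determinant of the coordinate differences = (-195)·45 − (-300)·95 = 19725.
∂h/∂x = [(+0.5)·45 − (+0.7)·95] / 19725 = -0.002231
∂h/∂y = [(-195)·(+0.7) − (-300)·(+0.5)] / 19725 = +0.0006844
Flow = −∇h = (+0.002231 east, -0.0006844 north), which points east.

E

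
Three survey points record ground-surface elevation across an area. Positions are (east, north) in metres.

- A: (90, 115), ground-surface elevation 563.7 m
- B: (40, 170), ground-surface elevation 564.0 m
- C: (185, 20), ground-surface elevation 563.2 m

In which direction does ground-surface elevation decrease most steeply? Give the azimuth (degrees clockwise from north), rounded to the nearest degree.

196°

Differences from A: to B (Δx, Δy, Δh) = (-50, 55, +0.3); to C = (95, -95, -0.5).
Solve a·Δx + b·Δy = Δz: det = (-50)·(-95) − 95·55 = -475.
∂z/∂x = [(+0.3)·(-95) − (-0.5)·55] / -475 = +0.002105
∂z/∂y = [(-50)·(-0.5) − 95·(+0.3)] / -475 = +0.007368
Steepest decrease is along −∇f: components (-0.002105 E, -0.007368 N).
Azimuth = atan2(-0.002105, -0.007368) = 195.9° ≈ 196°.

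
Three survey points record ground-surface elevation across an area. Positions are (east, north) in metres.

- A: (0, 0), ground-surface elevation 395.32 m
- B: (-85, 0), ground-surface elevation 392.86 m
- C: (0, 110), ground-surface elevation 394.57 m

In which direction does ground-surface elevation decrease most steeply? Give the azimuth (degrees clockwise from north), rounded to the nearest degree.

∂z/∂x = (392.86 − 395.32) / (-85 − 0) = +0.02894
∂z/∂y = (394.57 − 395.32) / (110 − 0) = -0.006818
Steepest decrease is along −∇f: components (-0.02894 E, +0.006818 N).
Azimuth = atan2(-0.02894, +0.006818) = 283.3° ≈ 283°.

283°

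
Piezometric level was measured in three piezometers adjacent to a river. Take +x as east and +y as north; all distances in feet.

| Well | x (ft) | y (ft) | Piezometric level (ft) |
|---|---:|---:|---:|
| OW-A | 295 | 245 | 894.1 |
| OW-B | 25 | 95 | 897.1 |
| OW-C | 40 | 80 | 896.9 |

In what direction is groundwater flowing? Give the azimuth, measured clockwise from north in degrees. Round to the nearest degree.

Three-point gradient (reference OW-A): Δ to OW-B = (-270, -150, +3.0), Δ to OW-C = (-255, -165, +2.8).
∂h/∂x = -0.01190, ∂h/∂y = +0.001429 (det = 6300).
Flow direction (−∇h) has components (+0.01190 E, -0.001429 N).
Azimuth = atan2(E, N) = atan2(+0.01190, -0.001429) = 96.8° ≈ 097°.

097°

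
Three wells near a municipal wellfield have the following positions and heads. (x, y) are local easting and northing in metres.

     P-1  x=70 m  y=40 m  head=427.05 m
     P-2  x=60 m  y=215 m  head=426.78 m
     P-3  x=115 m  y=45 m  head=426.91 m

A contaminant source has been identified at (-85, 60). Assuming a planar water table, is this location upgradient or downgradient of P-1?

upgradient

Taking P-1 as reference: P-2−P-1 = (-10, 175, -0.27); P-3−P-1 = (45, 5, -0.14).
Determinant of the coordinate differences = (-10)·5 − 45·175 = -7925.
∂h/∂x = [(-0.27)·5 − (-0.14)·175] / -7925 = -0.002921
∂h/∂y = [(-10)·(-0.14) − 45·(-0.27)] / -7925 = -0.001710
Head at (-85, 60) = 427.05 + (-0.002921)·(-155) + (-0.001710)·(20) = 427.47 m.
That is higher than the 427.05 m at P-1, so the point is upgradient.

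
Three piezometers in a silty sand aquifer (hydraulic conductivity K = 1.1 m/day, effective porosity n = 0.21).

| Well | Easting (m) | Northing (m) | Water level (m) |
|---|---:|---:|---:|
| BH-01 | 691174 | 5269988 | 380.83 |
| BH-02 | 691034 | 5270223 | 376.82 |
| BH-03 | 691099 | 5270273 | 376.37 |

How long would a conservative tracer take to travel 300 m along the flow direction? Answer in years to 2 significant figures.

Three-point gradient (reference BH-01): Δ to BH-02 = (-140, 235, -4.01), Δ to BH-03 = (-75, 285, -4.46).
∂h/∂x = +0.004254, ∂h/∂y = -0.01453 (det = -22275).
|∇h| = √(0.004254² + -0.01453²) = 0.01514
Seepage velocity v = K·i/n = 1.1 × 0.01514 / 0.21 = 0.0793 m/day.
t = 300 / 0.0793 = 3783 days = 10.4 years.

10 years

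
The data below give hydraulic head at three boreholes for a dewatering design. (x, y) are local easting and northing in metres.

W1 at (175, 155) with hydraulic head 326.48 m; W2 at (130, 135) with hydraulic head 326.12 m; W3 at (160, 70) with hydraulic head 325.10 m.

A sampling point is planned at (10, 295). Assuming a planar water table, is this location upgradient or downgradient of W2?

Three-point gradient (reference W1): Δ to W2 = (-45, -20, -0.36), Δ to W3 = (-15, -85, -1.38).
∂h/∂x = +0.0008511, ∂h/∂y = +0.01609 (det = 3525).
Head at (10, 295) = 326.48 + (+0.0008511)·(-165) + (+0.01609)·(140) = 328.59 m.
That is higher than the 326.12 m at W2, so the point is upgradient.

upgradient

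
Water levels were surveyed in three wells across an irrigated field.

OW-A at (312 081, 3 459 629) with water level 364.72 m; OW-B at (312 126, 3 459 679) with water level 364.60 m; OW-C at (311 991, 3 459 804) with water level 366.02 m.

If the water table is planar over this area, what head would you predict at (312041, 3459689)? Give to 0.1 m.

With h = a·x + b·y + c and OW-A as origin, the differences give:
  45·a + 50·b = -0.12
  (-90)·a + 175·b = +1.30
Eliminate b (×175 and ×50, subtract): 12375·a = -86.000 → a = ∂h/∂x = -0.006949
Back-substitute: b = ∂h/∂y = +0.003855.
h(312041, 3459689) = 364.72 + (-0.006949)·(-40) + (+0.003855)·(60) = 364.72 +0.278 +0.231 = 365.229 m.

365.2 m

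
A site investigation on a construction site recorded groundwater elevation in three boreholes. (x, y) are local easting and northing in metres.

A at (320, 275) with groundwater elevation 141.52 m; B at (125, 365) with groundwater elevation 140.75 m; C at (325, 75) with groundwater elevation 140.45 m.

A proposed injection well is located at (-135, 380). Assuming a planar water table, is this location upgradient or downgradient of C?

downgradient

Differences from A: to B (Δx, Δy, Δh) = (-195, 90, -0.77); to C = (5, -200, -1.07).
Solve a·Δx + b·Δy = Δh: det = (-195)·(-200) − 5·90 = 38550.
∂h/∂x = [(-0.77)·(-200) − (-1.07)·90] / 38550 = +0.006493
∂h/∂y = [(-195)·(-1.07) − 5·(-0.77)] / 38550 = +0.005512
Head at (-135, 380) = 141.52 + (+0.006493)·(-455) + (+0.005512)·(105) = 139.14 m.
That is lower than the 140.45 m at C, so the point is downgradient.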